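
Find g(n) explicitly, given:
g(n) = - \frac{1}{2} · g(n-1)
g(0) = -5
Pure geometric recurrence with ratio - \frac{1}{2}.
By induction g(n) = g(0) · (- \frac{1}{2})^n = - 5 \left(- \frac{1}{2}\right)^{n}.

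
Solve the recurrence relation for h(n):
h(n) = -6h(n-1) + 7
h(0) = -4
First-order linear non-homogeneous.
Homogeneous solution: h_h(n) = A·(-6)^n.
Try constant particular solution h_p = K: K = -6K + 7 ⇒ K = 1.
General: h(n) = A·(-6)^n + 1.
Apply h(0) = -4: A + 1 = -4 ⇒ A = -5.
So h(n) = 1 - 5 \left(-6\right)^{n}.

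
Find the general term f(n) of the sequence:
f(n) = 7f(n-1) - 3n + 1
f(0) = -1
First-order linear with linear forcing.
Homogeneous solution: f_h(n) = A·(7)^n.
Try particular f_p(n) = pn + q. Substituting:
  pn + q = 7(p(n-1) + q) - 3n + 1.
Matching the n-coefficient: p = 7p - 3 ⇒ p = \frac{1}{2}.
Matching constants: q = -7p + 7q + 1 ⇒ q = \frac{5}{12}.
General: f(n) = A·(7)^n + \frac{n}{2} + \frac{5}{12}.
Apply f(0) = -1: A + \frac{5}{12} = -1 ⇒ A = - \frac{17}{12}.
So f(n) = - \frac{17 \cdot 7^{n}}{12} + \frac{n}{2} + \frac{5}{12}.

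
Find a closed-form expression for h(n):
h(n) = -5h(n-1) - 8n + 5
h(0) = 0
First-order linear with linear forcing.
Homogeneous solution: h_h(n) = A·(-5)^n.
Try particular h_p(n) = pn + q. Substituting:
  pn + q = -5(p(n-1) + q) - 8n + 5.
Matching the n-coefficient: p = -5p - 8 ⇒ p = - \frac{4}{3}.
Matching constants: q = 5p - 5q + 5 ⇒ q = - \frac{5}{18}.
General: h(n) = A·(-5)^n - \frac{4 n}{3} - \frac{5}{18}.
Apply h(0) = 0: A - \frac{5}{18} = 0 ⇒ A = \frac{5}{18}.
So h(n) = \frac{5 \left(-5\right)^{n}}{18} - \frac{4 n}{3} - \frac{5}{18}.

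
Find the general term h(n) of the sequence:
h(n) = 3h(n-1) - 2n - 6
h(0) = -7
First-order linear with linear forcing.
Homogeneous solution: h_h(n) = A·(3)^n.
Try particular h_p(n) = pn + q. Substituting:
  pn + q = 3(p(n-1) + q) - 2n - 6.
Matching the n-coefficient: p = 3p - 2 ⇒ p = 1.
Matching constants: q = -3p + 3q - 6 ⇒ q = \frac{9}{2}.
General: h(n) = A·(3)^n + n + \frac{9}{2}.
Apply h(0) = -7: A + \frac{9}{2} = -7 ⇒ A = - \frac{23}{2}.
So h(n) = - \frac{23 \cdot 3^{n}}{2} + n + \frac{9}{2}.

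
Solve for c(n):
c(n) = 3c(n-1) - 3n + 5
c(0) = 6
First-order linear with linear forcing.
Homogeneous solution: c_h(n) = A·(3)^n.
Try particular c_p(n) = pn + q. Substituting:
  pn + q = 3(p(n-1) + q) - 3n + 5.
Matching the n-coefficient: p = 3p - 3 ⇒ p = \frac{3}{2}.
Matching constants: q = -3p + 3q + 5 ⇒ q = - \frac{1}{4}.
General: c(n) = A·(3)^n + \frac{3 n}{2} - \frac{1}{4}.
Apply c(0) = 6: A - \frac{1}{4} = 6 ⇒ A = \frac{25}{4}.
So c(n) = \frac{25 \cdot 3^{n}}{4} + \frac{3 n}{2} - \frac{1}{4}.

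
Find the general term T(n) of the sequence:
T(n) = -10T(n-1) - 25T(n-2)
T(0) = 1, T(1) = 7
Characteristic equation: x² + 10x + 25 = 0, which is (x - (-5))².
Repeated root r = -5.
General solution: T(n) = (A + Bn)·(-5)^n.
From T(0) = 1: A = 1.
From T(1) = 7: (A + B)·(-5) = 7 ⇒ B = - \frac{12}{5}.
So T(n) = \left(1 - \frac{12 n}{5}\right) \cdot (-5)^n.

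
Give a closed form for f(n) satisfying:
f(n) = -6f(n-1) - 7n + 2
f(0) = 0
First-order linear with linear forcing.
Homogeneous solution: f_h(n) = A·(-6)^n.
Try particular f_p(n) = pn + q. Substituting:
  pn + q = -6(p(n-1) + q) - 7n + 2.
Matching the n-coefficient: p = -6p - 7 ⇒ p = -1.
Matching constants: q = 6p - 6q + 2 ⇒ q = - \frac{4}{7}.
General: f(n) = A·(-6)^n - n - \frac{4}{7}.
Apply f(0) = 0: A - \frac{4}{7} = 0 ⇒ A = \frac{4}{7}.
So f(n) = \frac{4 \left(-6\right)^{n}}{7} - n - \frac{4}{7}.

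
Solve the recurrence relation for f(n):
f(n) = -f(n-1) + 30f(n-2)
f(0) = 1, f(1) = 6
Characteristic equation: x² + x - 30 = 0, which factors as (x - (5))(x - (-6)) = 0.
Roots r₁ = 5, r₂ = -6 (distinct).
General solution: f(n) = A·(5)^n + B·(-6)^n.
From f(0) = 1: A + B = 1.
From f(1) = 6: 5A - 6B = 6.
Solving: A = \frac{12}{11}, B = - \frac{1}{11}.
So f(n) = - \frac{\left(-6\right)^{n}}{11} + \frac{12 \cdot 5^{n}}{11}.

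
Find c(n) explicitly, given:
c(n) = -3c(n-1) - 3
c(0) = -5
First-order linear non-homogeneous.
Homogeneous solution: c_h(n) = A·(-3)^n.
Try constant particular solution c_p = K: K = -3K - 3 ⇒ K = - \frac{3}{4}.
General: c(n) = A·(-3)^n - \frac{3}{4}.
Apply c(0) = -5: A - \frac{3}{4} = -5 ⇒ A = - \frac{17}{4}.
So c(n) = - \frac{17 \left(-3\right)^{n}}{4} - \frac{3}{4}.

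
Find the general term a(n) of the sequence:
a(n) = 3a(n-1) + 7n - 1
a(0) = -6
First-order linear with linear forcing.
Homogeneous solution: a_h(n) = A·(3)^n.
Try particular a_p(n) = pn + q. Substituting:
  pn + q = 3(p(n-1) + q) + 7n - 1.
Matching the n-coefficient: p = 3p + 7 ⇒ p = - \frac{7}{2}.
Matching constants: q = -3p + 3q - 1 ⇒ q = - \frac{19}{4}.
General: a(n) = A·(3)^n - \frac{7 n}{2} - \frac{19}{4}.
Apply a(0) = -6: A - \frac{19}{4} = -6 ⇒ A = - \frac{5}{4}.
So a(n) = - \frac{5 \cdot 3^{n}}{4} - \frac{7 n}{2} - \frac{19}{4}.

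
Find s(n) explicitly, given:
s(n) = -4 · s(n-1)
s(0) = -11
Pure geometric recurrence with ratio -4.
By induction s(n) = s(0) · (-4)^n = - 11 \left(-4\right)^{n}.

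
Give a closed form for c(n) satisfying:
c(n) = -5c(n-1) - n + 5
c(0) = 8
First-order linear with linear forcing.
Homogeneous solution: c_h(n) = A·(-5)^n.
Try particular c_p(n) = pn + q. Substituting:
  pn + q = -5(p(n-1) + q) - n + 5.
Matching the n-coefficient: p = -5p - 1 ⇒ p = - \frac{1}{6}.
Matching constants: q = 5p - 5q + 5 ⇒ q = \frac{25}{36}.
General: c(n) = A·(-5)^n - \frac{n}{6} + \frac{25}{36}.
Apply c(0) = 8: A + \frac{25}{36} = 8 ⇒ A = \frac{263}{36}.
So c(n) = \frac{263 \left(-5\right)^{n}}{36} - \frac{n}{6} + \frac{25}{36}.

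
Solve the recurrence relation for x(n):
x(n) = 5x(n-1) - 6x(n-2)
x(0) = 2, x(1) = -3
Characteristic equation: x² - 5x + 6 = 0, which factors as (x - (3))(x - (2)) = 0.
Roots r₁ = 3, r₂ = 2 (distinct).
General solution: x(n) = A·(3)^n + B·(2)^n.
From x(0) = 2: A + B = 2.
From x(1) = -3: 3A + 2B = -3.
Solving: A = -7, B = 9.
So x(n) = 9 \cdot 2^{n} - 7 \cdot 3^{n}.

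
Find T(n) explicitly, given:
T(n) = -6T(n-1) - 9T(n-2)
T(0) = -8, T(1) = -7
Characteristic equation: x² + 6x + 9 = 0, which is (x - (-3))².
Repeated root r = -3.
General solution: T(n) = (A + Bn)·(-3)^n.
From T(0) = -8: A = -8.
From T(1) = -7: (A + B)·(-3) = -7 ⇒ B = \frac{31}{3}.
So T(n) = \left(\frac{31 n}{3} - 8\right) \cdot (-3)^n.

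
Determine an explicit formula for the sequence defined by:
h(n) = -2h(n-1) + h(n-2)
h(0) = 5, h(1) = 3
Characteristic equation: x² + 2x - 1 = 0.
Discriminant Δ = (-2)² + 4·(1) = 8.
Roots r₁,₂ = (-2 ± √8)/2, so r₁ = -1 + \sqrt{2}, r₂ = - \sqrt{2} - 1.
General solution: h(n) = A·r₁^n + B·r₂^n.
From the initial conditions, A + B = 5 and r₁A + r₂B = 3.
Since r₁ - r₂ = √8: A = (3 - (5)r₂)/√8 = \frac{5}{2} + 2 \sqrt{2}, and B = 5 - A = \frac{5}{2} - 2 \sqrt{2}.
So h(n) = \left(\frac{5}{2} + 2 \sqrt{2}\right)\left(-1 + \sqrt{2}\right)^n + \left(\frac{5}{2} - 2 \sqrt{2}\right)\left(- \sqrt{2} - 1\right)^n.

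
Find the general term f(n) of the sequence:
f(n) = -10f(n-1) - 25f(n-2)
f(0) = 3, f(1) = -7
Characteristic equation: x² + 10x + 25 = 0, which is (x - (-5))².
Repeated root r = -5.
General solution: f(n) = (A + Bn)·(-5)^n.
From f(0) = 3: A = 3.
From f(1) = -7: (A + B)·(-5) = -7 ⇒ B = - \frac{8}{5}.
So f(n) = \left(3 - \frac{8 n}{5}\right) \cdot (-5)^n.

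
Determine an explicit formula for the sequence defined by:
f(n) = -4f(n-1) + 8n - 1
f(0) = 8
First-order linear with linear forcing.
Homogeneous solution: f_h(n) = A·(-4)^n.
Try particular f_p(n) = pn + q. Substituting:
  pn + q = -4(p(n-1) + q) + 8n - 1.
Matching the n-coefficient: p = -4p + 8 ⇒ p = \frac{8}{5}.
Matching constants: q = 4p - 4q - 1 ⇒ q = \frac{27}{25}.
General: f(n) = A·(-4)^n + \frac{8 n}{5} + \frac{27}{25}.
Apply f(0) = 8: A + \frac{27}{25} = 8 ⇒ A = \frac{173}{25}.
So f(n) = \frac{173 \left(-4\right)^{n}}{25} + \frac{8 n}{5} + \frac{27}{25}.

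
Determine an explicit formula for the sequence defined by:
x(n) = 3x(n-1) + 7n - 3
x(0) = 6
First-order linear with linear forcing.
Homogeneous solution: x_h(n) = A·(3)^n.
Try particular x_p(n) = pn + q. Substituting:
  pn + q = 3(p(n-1) + q) + 7n - 3.
Matching the n-coefficient: p = 3p + 7 ⇒ p = - \frac{7}{2}.
Matching constants: q = -3p + 3q - 3 ⇒ q = - \frac{15}{4}.
General: x(n) = A·(3)^n - \frac{7 n}{2} - \frac{15}{4}.
Apply x(0) = 6: A - \frac{15}{4} = 6 ⇒ A = \frac{39}{4}.
So x(n) = \frac{39 \cdot 3^{n}}{4} - \frac{7 n}{2} - \frac{15}{4}.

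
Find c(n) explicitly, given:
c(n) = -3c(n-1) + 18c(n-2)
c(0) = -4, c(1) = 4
Characteristic equation: x² + 3x - 18 = 0, which factors as (x - (-6))(x - (3)) = 0.
Roots r₁ = -6, r₂ = 3 (distinct).
General solution: c(n) = A·(-6)^n + B·(3)^n.
From c(0) = -4: A + B = -4.
From c(1) = 4: -6A + 3B = 4.
Solving: A = - \frac{16}{9}, B = - \frac{20}{9}.
So c(n) = - \frac{16 \left(-6\right)^{n}}{9} - \frac{20 \cdot 3^{n}}{9}.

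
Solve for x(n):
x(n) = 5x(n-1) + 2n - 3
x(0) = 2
First-order linear with linear forcing.
Homogeneous solution: x_h(n) = A·(5)^n.
Try particular x_p(n) = pn + q. Substituting:
  pn + q = 5(p(n-1) + q) + 2n - 3.
Matching the n-coefficient: p = 5p + 2 ⇒ p = - \frac{1}{2}.
Matching constants: q = -5p + 5q - 3 ⇒ q = \frac{1}{8}.
General: x(n) = A·(5)^n - \frac{n}{2} + \frac{1}{8}.
Apply x(0) = 2: A + \frac{1}{8} = 2 ⇒ A = \frac{15}{8}.
So x(n) = \frac{15 \cdot 5^{n}}{8} - \frac{n}{2} + \frac{1}{8}.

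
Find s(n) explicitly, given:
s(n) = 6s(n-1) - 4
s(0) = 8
First-order linear non-homogeneous.
Homogeneous solution: s_h(n) = A·(6)^n.
Try constant particular solution s_p = K: K = 6K - 4 ⇒ K = \frac{4}{5}.
General: s(n) = A·(6)^n + \frac{4}{5}.
Apply s(0) = 8: A + \frac{4}{5} = 8 ⇒ A = \frac{36}{5}.
So s(n) = \frac{36 \cdot 6^{n}}{5} + \frac{4}{5}.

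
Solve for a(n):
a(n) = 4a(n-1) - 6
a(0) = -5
First-order linear non-homogeneous.
Homogeneous solution: a_h(n) = A·(4)^n.
Try constant particular solution a_p = K: K = 4K - 6 ⇒ K = 2.
General: a(n) = A·(4)^n + 2.
Apply a(0) = -5: A + 2 = -5 ⇒ A = -7.
So a(n) = 2 - 7 \cdot 4^{n}.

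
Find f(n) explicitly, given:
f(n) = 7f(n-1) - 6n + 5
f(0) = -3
First-order linear with linear forcing.
Homogeneous solution: f_h(n) = A·(7)^n.
Try particular f_p(n) = pn + q. Substituting:
  pn + q = 7(p(n-1) + q) - 6n + 5.
Matching the n-coefficient: p = 7p - 6 ⇒ p = 1.
Matching constants: q = -7p + 7q + 5 ⇒ q = \frac{1}{3}.
General: f(n) = A·(7)^n + n + \frac{1}{3}.
Apply f(0) = -3: A + \frac{1}{3} = -3 ⇒ A = - \frac{10}{3}.
So f(n) = - \frac{10 \cdot 7^{n}}{3} + n + \frac{1}{3}.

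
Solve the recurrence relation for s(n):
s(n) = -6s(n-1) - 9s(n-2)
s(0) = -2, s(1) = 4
Characteristic equation: x² + 6x + 9 = 0, which is (x - (-3))².
Repeated root r = -3.
General solution: s(n) = (A + Bn)·(-3)^n.
From s(0) = -2: A = -2.
From s(1) = 4: (A + B)·(-3) = 4 ⇒ B = \frac{2}{3}.
So s(n) = \left(\frac{2 n}{3} - 2\right) \cdot (-3)^n.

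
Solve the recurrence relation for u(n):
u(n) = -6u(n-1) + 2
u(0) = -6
First-order linear non-homogeneous.
Homogeneous solution: u_h(n) = A·(-6)^n.
Try constant particular solution u_p = K: K = -6K + 2 ⇒ K = \frac{2}{7}.
General: u(n) = A·(-6)^n + \frac{2}{7}.
Apply u(0) = -6: A + \frac{2}{7} = -6 ⇒ A = - \frac{44}{7}.
So u(n) = \frac{2}{7} - \frac{44 \left(-6\right)^{n}}{7}.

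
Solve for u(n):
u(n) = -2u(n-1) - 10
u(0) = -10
First-order linear non-homogeneous.
Homogeneous solution: u_h(n) = A·(-2)^n.
Try constant particular solution u_p = K: K = -2K - 10 ⇒ K = - \frac{10}{3}.
General: u(n) = A·(-2)^n - \frac{10}{3}.
Apply u(0) = -10: A - \frac{10}{3} = -10 ⇒ A = - \frac{20}{3}.
So u(n) = - \frac{20 \left(-2\right)^{n}}{3} - \frac{10}{3}.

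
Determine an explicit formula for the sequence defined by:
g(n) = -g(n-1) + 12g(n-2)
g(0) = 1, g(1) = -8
Characteristic equation: x² + x - 12 = 0, which factors as (x - (-4))(x - (3)) = 0.
Roots r₁ = -4, r₂ = 3 (distinct).
General solution: g(n) = A·(-4)^n + B·(3)^n.
From g(0) = 1: A + B = 1.
From g(1) = -8: -4A + 3B = -8.
Solving: A = \frac{11}{7}, B = - \frac{4}{7}.
So g(n) = \frac{11 \left(-4\right)^{n}}{7} - \frac{4 \cdot 3^{n}}{7}.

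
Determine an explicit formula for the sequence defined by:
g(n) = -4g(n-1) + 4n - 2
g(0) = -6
First-order linear with linear forcing.
Homogeneous solution: g_h(n) = A·(-4)^n.
Try particular g_p(n) = pn + q. Substituting:
  pn + q = -4(p(n-1) + q) + 4n - 2.
Matching the n-coefficient: p = -4p + 4 ⇒ p = \frac{4}{5}.
Matching constants: q = 4p - 4q - 2 ⇒ q = \frac{6}{25}.
General: g(n) = A·(-4)^n + \frac{4 n}{5} + \frac{6}{25}.
Apply g(0) = -6: A + \frac{6}{25} = -6 ⇒ A = - \frac{156}{25}.
So g(n) = - \frac{156 \left(-4\right)^{n}}{25} + \frac{4 n}{5} + \frac{6}{25}.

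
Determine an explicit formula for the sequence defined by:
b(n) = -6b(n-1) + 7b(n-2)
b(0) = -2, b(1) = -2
Characteristic equation: x² + 6x - 7 = 0, which factors as (x - (1))(x - (-7)) = 0.
Roots r₁ = 1, r₂ = -7 (distinct).
General solution: b(n) = A·(1)^n + B·(-7)^n.
From b(0) = -2: A + B = -2.
From b(1) = -2: A - 7B = -2.
Solving: A = -2, B = 0.
So b(n) = -2.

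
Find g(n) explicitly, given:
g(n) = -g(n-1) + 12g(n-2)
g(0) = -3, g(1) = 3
Characteristic equation: x² + x - 12 = 0, which factors as (x - (-4))(x - (3)) = 0.
Roots r₁ = -4, r₂ = 3 (distinct).
General solution: g(n) = A·(-4)^n + B·(3)^n.
From g(0) = -3: A + B = -3.
From g(1) = 3: -4A + 3B = 3.
Solving: A = - \frac{12}{7}, B = - \frac{9}{7}.
So g(n) = - \frac{12 \left(-4\right)^{n}}{7} - \frac{9 \cdot 3^{n}}{7}.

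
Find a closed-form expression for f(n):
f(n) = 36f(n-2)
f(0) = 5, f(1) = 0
Characteristic equation: x² - 36 = 0, which factors as (x - (6))(x - (-6)) = 0.
Roots r₁ = 6, r₂ = -6 (distinct).
General solution: f(n) = A·(6)^n + B·(-6)^n.
From f(0) = 5: A + B = 5.
From f(1) = 0: 6A - 6B = 0.
Solving: A = \frac{5}{2}, B = \frac{5}{2}.
So f(n) = \frac{5 \left(-6\right)^{n}}{2} + \frac{5 \cdot 6^{n}}{2}.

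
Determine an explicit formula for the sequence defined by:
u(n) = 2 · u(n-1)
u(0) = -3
Pure geometric recurrence with ratio 2.
By induction u(n) = u(0) · (2)^n = - 3 \cdot 2^{n}.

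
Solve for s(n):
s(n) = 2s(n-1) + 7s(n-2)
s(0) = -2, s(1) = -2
Characteristic equation: x² - 2x - 7 = 0.
Discriminant Δ = (2)² + 4·(7) = 32.
Roots r₁,₂ = (2 ± √32)/2, so r₁ = 1 + 2 \sqrt{2}, r₂ = 1 - 2 \sqrt{2}.
General solution: s(n) = A·r₁^n + B·r₂^n.
From the initial conditions, A + B = -2 and r₁A + r₂B = -2.
Since r₁ - r₂ = √32: A = (-2 - (-2)r₂)/√32 = -1, and B = -2 - A = -1.
So s(n) = \left(-1\right)\left(1 + 2 \sqrt{2}\right)^n + \left(-1\right)\left(1 - 2 \sqrt{2}\right)^n.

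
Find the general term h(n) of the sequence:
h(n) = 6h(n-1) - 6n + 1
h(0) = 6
First-order linear with linear forcing.
Homogeneous solution: h_h(n) = A·(6)^n.
Try particular h_p(n) = pn + q. Substituting:
  pn + q = 6(p(n-1) + q) - 6n + 1.
Matching the n-coefficient: p = 6p - 6 ⇒ p = \frac{6}{5}.
Matching constants: q = -6p + 6q + 1 ⇒ q = \frac{31}{25}.
General: h(n) = A·(6)^n + \frac{6 n}{5} + \frac{31}{25}.
Apply h(0) = 6: A + \frac{31}{25} = 6 ⇒ A = \frac{119}{25}.
So h(n) = \frac{119 \cdot 6^{n}}{25} + \frac{6 n}{5} + \frac{31}{25}.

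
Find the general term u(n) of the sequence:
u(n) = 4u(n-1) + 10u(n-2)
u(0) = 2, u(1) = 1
Characteristic equation: x² - 4x - 10 = 0.
Discriminant Δ = (4)² + 4·(10) = 56.
Roots r₁,₂ = (4 ± √56)/2, so r₁ = 2 + \sqrt{14}, r₂ = 2 - \sqrt{14}.
General solution: u(n) = A·r₁^n + B·r₂^n.
From the initial conditions, A + B = 2 and r₁A + r₂B = 1.
Since r₁ - r₂ = √56: A = (1 - (2)r₂)/√56 = 1 - \frac{3 \sqrt{14}}{28}, and B = 2 - A = \frac{3 \sqrt{14}}{28} + 1.
So u(n) = \left(1 - \frac{3 \sqrt{14}}{28}\right)\left(2 + \sqrt{14}\right)^n + \left(\frac{3 \sqrt{14}}{28} + 1\right)\left(2 - \sqrt{14}\right)^n.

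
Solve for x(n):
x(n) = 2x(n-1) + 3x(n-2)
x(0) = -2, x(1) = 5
Characteristic equation: x² - 2x - 3 = 0, which factors as (x - (3))(x - (-1)) = 0.
Roots r₁ = 3, r₂ = -1 (distinct).
General solution: x(n) = A·(3)^n + B·(-1)^n.
From x(0) = -2: A + B = -2.
From x(1) = 5: 3A - B = 5.
Solving: A = \frac{3}{4}, B = - \frac{11}{4}.
So x(n) = - \frac{11 \left(-1\right)^{n}}{4} + \frac{3 \cdot 3^{n}}{4}.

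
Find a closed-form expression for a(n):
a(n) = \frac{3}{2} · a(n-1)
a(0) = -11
Pure geometric recurrence with ratio \frac{3}{2}.
By induction a(n) = a(0) · (\frac{3}{2})^n = - 11 \left(\frac{3}{2}\right)^{n}.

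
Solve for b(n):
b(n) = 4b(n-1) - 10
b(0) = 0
First-order linear non-homogeneous.
Homogeneous solution: b_h(n) = A·(4)^n.
Try constant particular solution b_p = K: K = 4K - 10 ⇒ K = \frac{10}{3}.
General: b(n) = A·(4)^n + \frac{10}{3}.
Apply b(0) = 0: A + \frac{10}{3} = 0 ⇒ A = - \frac{10}{3}.
So b(n) = \frac{10}{3} - \frac{10 \cdot 4^{n}}{3}.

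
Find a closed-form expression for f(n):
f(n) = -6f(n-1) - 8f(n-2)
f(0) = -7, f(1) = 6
Characteristic equation: x² + 6x + 8 = 0, which factors as (x - (-2))(x - (-4)) = 0.
Roots r₁ = -2, r₂ = -4 (distinct).
General solution: f(n) = A·(-2)^n + B·(-4)^n.
From f(0) = -7: A + B = -7.
From f(1) = 6: -2A - 4B = 6.
Solving: A = -11, B = 4.
So f(n) = - 11 \left(-2\right)^{n} + 4 \left(-4\right)^{n}.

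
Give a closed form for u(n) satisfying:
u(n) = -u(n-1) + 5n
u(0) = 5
First-order linear with linear forcing.
Homogeneous solution: u_h(n) = A·(-1)^n.
Try particular u_p(n) = pn + q. Substituting:
  pn + q = -(p(n-1) + q) + 5n.
Matching the n-coefficient: p = -p + 5 ⇒ p = \frac{5}{2}.
Matching constants: q = p - q ⇒ q = \frac{5}{4}.
General: u(n) = A·(-1)^n + \frac{5 n}{2} + \frac{5}{4}.
Apply u(0) = 5: A + \frac{5}{4} = 5 ⇒ A = \frac{15}{4}.
So u(n) = \frac{15 \left(-1\right)^{n}}{4} + \frac{5 n}{2} + \frac{5}{4}.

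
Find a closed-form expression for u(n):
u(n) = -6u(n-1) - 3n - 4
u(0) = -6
First-order linear with linear forcing.
Homogeneous solution: u_h(n) = A·(-6)^n.
Try particular u_p(n) = pn + q. Substituting:
  pn + q = -6(p(n-1) + q) - 3n - 4.
Matching the n-coefficient: p = -6p - 3 ⇒ p = - \frac{3}{7}.
Matching constants: q = 6p - 6q - 4 ⇒ q = - \frac{46}{49}.
General: u(n) = A·(-6)^n - \frac{3 n}{7} - \frac{46}{49}.
Apply u(0) = -6: A - \frac{46}{49} = -6 ⇒ A = - \frac{248}{49}.
So u(n) = - \frac{248 \left(-6\right)^{n}}{49} - \frac{3 n}{7} - \frac{46}{49}.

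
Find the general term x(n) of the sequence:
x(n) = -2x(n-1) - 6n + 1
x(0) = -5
First-order linear with linear forcing.
Homogeneous solution: x_h(n) = A·(-2)^n.
Try particular x_p(n) = pn + q. Substituting:
  pn + q = -2(p(n-1) + q) - 6n + 1.
Matching the n-coefficient: p = -2p - 6 ⇒ p = -2.
Matching constants: q = 2p - 2q + 1 ⇒ q = -1.
General: x(n) = A·(-2)^n - 2 n - 1.
Apply x(0) = -5: A - 1 = -5 ⇒ A = -4.
So x(n) = - 4 \left(-2\right)^{n} - 2 n - 1.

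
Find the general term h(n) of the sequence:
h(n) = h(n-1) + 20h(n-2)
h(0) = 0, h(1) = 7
Characteristic equation: x² - x - 20 = 0, which factors as (x - (5))(x - (-4)) = 0.
Roots r₁ = 5, r₂ = -4 (distinct).
General solution: h(n) = A·(5)^n + B·(-4)^n.
From h(0) = 0: A + B = 0.
From h(1) = 7: 5A - 4B = 7.
Solving: A = \frac{7}{9}, B = - \frac{7}{9}.
So h(n) = - \frac{7 \left(-4\right)^{n}}{9} + \frac{7 \cdot 5^{n}}{9}.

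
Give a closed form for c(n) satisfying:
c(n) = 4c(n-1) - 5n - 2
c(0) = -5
First-order linear with linear forcing.
Homogeneous solution: c_h(n) = A·(4)^n.
Try particular c_p(n) = pn + q. Substituting:
  pn + q = 4(p(n-1) + q) - 5n - 2.
Matching the n-coefficient: p = 4p - 5 ⇒ p = \frac{5}{3}.
Matching constants: q = -4p + 4q - 2 ⇒ q = \frac{26}{9}.
General: c(n) = A·(4)^n + \frac{5 n}{3} + \frac{26}{9}.
Apply c(0) = -5: A + \frac{26}{9} = -5 ⇒ A = - \frac{71}{9}.
So c(n) = - \frac{71 \cdot 4^{n}}{9} + \frac{5 n}{3} + \frac{26}{9}.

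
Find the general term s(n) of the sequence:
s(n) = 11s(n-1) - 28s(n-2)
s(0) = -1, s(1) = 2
Characteristic equation: x² - 11x + 28 = 0, which factors as (x - (7))(x - (4)) = 0.
Roots r₁ = 7, r₂ = 4 (distinct).
General solution: s(n) = A·(7)^n + B·(4)^n.
From s(0) = -1: A + B = -1.
From s(1) = 2: 7A + 4B = 2.
Solving: A = 2, B = -3.
So s(n) = - 3 \cdot 4^{n} + 2 \cdot 7^{n}.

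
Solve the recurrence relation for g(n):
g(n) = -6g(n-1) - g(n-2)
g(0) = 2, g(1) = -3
Characteristic equation: x² + 6x + 1 = 0.
Discriminant Δ = (-6)² + 4·(-1) = 32.
Roots r₁,₂ = (-6 ± √32)/2, so r₁ = -3 + 2 \sqrt{2}, r₂ = -3 - 2 \sqrt{2}.
General solution: g(n) = A·r₁^n + B·r₂^n.
From the initial conditions, A + B = 2 and r₁A + r₂B = -3.
Since r₁ - r₂ = √32: A = (-3 - (2)r₂)/√32 = \frac{3 \sqrt{2}}{8} + 1, and B = 2 - A = 1 - \frac{3 \sqrt{2}}{8}.
So g(n) = \left(\frac{3 \sqrt{2}}{8} + 1\right)\left(-3 + 2 \sqrt{2}\right)^n + \left(1 - \frac{3 \sqrt{2}}{8}\right)\left(-3 - 2 \sqrt{2}\right)^n.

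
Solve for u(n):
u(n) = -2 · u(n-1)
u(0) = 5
Pure geometric recurrence with ratio -2.
By induction u(n) = u(0) · (-2)^n = 5 \left(-2\right)^{n}.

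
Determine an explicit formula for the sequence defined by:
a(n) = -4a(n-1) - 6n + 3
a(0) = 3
First-order linear with linear forcing.
Homogeneous solution: a_h(n) = A·(-4)^n.
Try particular a_p(n) = pn + q. Substituting:
  pn + q = -4(p(n-1) + q) - 6n + 3.
Matching the n-coefficient: p = -4p - 6 ⇒ p = - \frac{6}{5}.
Matching constants: q = 4p - 4q + 3 ⇒ q = - \frac{9}{25}.
General: a(n) = A·(-4)^n - \frac{6 n}{5} - \frac{9}{25}.
Apply a(0) = 3: A - \frac{9}{25} = 3 ⇒ A = \frac{84}{25}.
So a(n) = \frac{84 \left(-4\right)^{n}}{25} - \frac{6 n}{5} - \frac{9}{25}.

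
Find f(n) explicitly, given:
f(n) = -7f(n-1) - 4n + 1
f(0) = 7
First-order linear with linear forcing.
Homogeneous solution: f_h(n) = A·(-7)^n.
Try particular f_p(n) = pn + q. Substituting:
  pn + q = -7(p(n-1) + q) - 4n + 1.
Matching the n-coefficient: p = -7p - 4 ⇒ p = - \frac{1}{2}.
Matching constants: q = 7p - 7q + 1 ⇒ q = - \frac{5}{16}.
General: f(n) = A·(-7)^n - \frac{n}{2} - \frac{5}{16}.
Apply f(0) = 7: A - \frac{5}{16} = 7 ⇒ A = \frac{117}{16}.
So f(n) = \frac{117 \left(-7\right)^{n}}{16} - \frac{n}{2} - \frac{5}{16}.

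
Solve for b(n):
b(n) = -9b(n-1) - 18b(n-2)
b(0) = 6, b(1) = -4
Characteristic equation: x² + 9x + 18 = 0, which factors as (x - (-3))(x - (-6)) = 0.
Roots r₁ = -3, r₂ = -6 (distinct).
General solution: b(n) = A·(-3)^n + B·(-6)^n.
From b(0) = 6: A + B = 6.
From b(1) = -4: -3A - 6B = -4.
Solving: A = \frac{32}{3}, B = - \frac{14}{3}.
So b(n) = \frac{32 \left(-3\right)^{n}}{3} - \frac{14 \left(-6\right)^{n}}{3}.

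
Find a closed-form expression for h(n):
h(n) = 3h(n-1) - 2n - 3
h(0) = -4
First-order linear with linear forcing.
Homogeneous solution: h_h(n) = A·(3)^n.
Try particular h_p(n) = pn + q. Substituting:
  pn + q = 3(p(n-1) + q) - 2n - 3.
Matching the n-coefficient: p = 3p - 2 ⇒ p = 1.
Matching constants: q = -3p + 3q - 3 ⇒ q = 3.
General: h(n) = A·(3)^n + n + 3.
Apply h(0) = -4: A + 3 = -4 ⇒ A = -7.
So h(n) = - 7 \cdot 3^{n} + n + 3.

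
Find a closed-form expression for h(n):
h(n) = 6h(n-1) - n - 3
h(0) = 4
First-order linear with linear forcing.
Homogeneous solution: h_h(n) = A·(6)^n.
Try particular h_p(n) = pn + q. Substituting:
  pn + q = 6(p(n-1) + q) - n - 3.
Matching the n-coefficient: p = 6p - 1 ⇒ p = \frac{1}{5}.
Matching constants: q = -6p + 6q - 3 ⇒ q = \frac{21}{25}.
General: h(n) = A·(6)^n + \frac{n}{5} + \frac{21}{25}.
Apply h(0) = 4: A + \frac{21}{25} = 4 ⇒ A = \frac{79}{25}.
So h(n) = \frac{79 \cdot 6^{n}}{25} + \frac{n}{5} + \frac{21}{25}.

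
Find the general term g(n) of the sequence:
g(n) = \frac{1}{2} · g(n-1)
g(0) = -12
Pure geometric recurrence with ratio \frac{1}{2}.
By induction g(n) = g(0) · (\frac{1}{2})^n = - 12 \cdot 2^{- n}.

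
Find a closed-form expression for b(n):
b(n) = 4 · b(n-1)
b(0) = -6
Pure geometric recurrence with ratio 4.
By induction b(n) = b(0) · (4)^n = - 6 \cdot 4^{n}.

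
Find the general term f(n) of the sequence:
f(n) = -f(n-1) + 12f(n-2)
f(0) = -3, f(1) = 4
Characteristic equation: x² + x - 12 = 0, which factors as (x - (3))(x - (-4)) = 0.
Roots r₁ = 3, r₂ = -4 (distinct).
General solution: f(n) = A·(3)^n + B·(-4)^n.
From f(0) = -3: A + B = -3.
From f(1) = 4: 3A - 4B = 4.
Solving: A = - \frac{8}{7}, B = - \frac{13}{7}.
So f(n) = - \frac{13 \left(-4\right)^{n}}{7} - \frac{8 \cdot 3^{n}}{7}.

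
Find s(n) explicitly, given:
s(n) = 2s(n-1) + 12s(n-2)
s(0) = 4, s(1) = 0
Characteristic equation: x² - 2x - 12 = 0.
Discriminant Δ = (2)² + 4·(12) = 52.
Roots r₁,₂ = (2 ± √52)/2, so r₁ = 1 + \sqrt{13}, r₂ = 1 - \sqrt{13}.
General solution: s(n) = A·r₁^n + B·r₂^n.
From the initial conditions, A + B = 4 and r₁A + r₂B = 0.
Since r₁ - r₂ = √52: A = (0 - (4)r₂)/√52 = 2 - \frac{2 \sqrt{13}}{13}, and B = 4 - A = \frac{2 \sqrt{13}}{13} + 2.
So s(n) = \left(2 - \frac{2 \sqrt{13}}{13}\right)\left(1 + \sqrt{13}\right)^n + \left(\frac{2 \sqrt{13}}{13} + 2\right)\left(1 - \sqrt{13}\right)^n.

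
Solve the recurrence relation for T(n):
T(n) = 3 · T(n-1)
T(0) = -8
Pure geometric recurrence with ratio 3.
By induction T(n) = T(0) · (3)^n = - 8 \cdot 3^{n}.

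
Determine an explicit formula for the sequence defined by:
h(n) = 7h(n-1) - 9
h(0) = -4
First-order linear non-homogeneous.
Homogeneous solution: h_h(n) = A·(7)^n.
Try constant particular solution h_p = K: K = 7K - 9 ⇒ K = \frac{3}{2}.
General: h(n) = A·(7)^n + \frac{3}{2}.
Apply h(0) = -4: A + \frac{3}{2} = -4 ⇒ A = - \frac{11}{2}.
So h(n) = \frac{3}{2} - \frac{11 \cdot 7^{n}}{2}.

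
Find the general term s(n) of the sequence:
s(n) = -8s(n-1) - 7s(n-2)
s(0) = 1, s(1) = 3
Characteristic equation: x² + 8x + 7 = 0, which factors as (x - (-7))(x - (-1)) = 0.
Roots r₁ = -7, r₂ = -1 (distinct).
General solution: s(n) = A·(-7)^n + B·(-1)^n.
From s(0) = 1: A + B = 1.
From s(1) = 3: -7A - B = 3.
Solving: A = - \frac{2}{3}, B = \frac{5}{3}.
So s(n) = \frac{5 \left(-1\right)^{n}}{3} - \frac{2 \left(-7\right)^{n}}{3}.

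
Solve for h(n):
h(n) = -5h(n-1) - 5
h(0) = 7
First-order linear non-homogeneous.
Homogeneous solution: h_h(n) = A·(-5)^n.
Try constant particular solution h_p = K: K = -5K - 5 ⇒ K = - \frac{5}{6}.
General: h(n) = A·(-5)^n - \frac{5}{6}.
Apply h(0) = 7: A - \frac{5}{6} = 7 ⇒ A = \frac{47}{6}.
So h(n) = \frac{47 \left(-5\right)^{n}}{6} - \frac{5}{6}.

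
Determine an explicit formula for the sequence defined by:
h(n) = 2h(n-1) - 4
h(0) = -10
First-order linear non-homogeneous.
Homogeneous solution: h_h(n) = A·(2)^n.
Try constant particular solution h_p = K: K = 2K - 4 ⇒ K = 4.
General: h(n) = A·(2)^n + 4.
Apply h(0) = -10: A + 4 = -10 ⇒ A = -14.
So h(n) = 4 - 14 \cdot 2^{n}.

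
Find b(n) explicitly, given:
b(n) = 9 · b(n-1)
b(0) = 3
Pure geometric recurrence with ratio 9.
By induction b(n) = b(0) · (9)^n = 3 \cdot 9^{n}.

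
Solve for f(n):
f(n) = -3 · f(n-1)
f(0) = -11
Pure geometric recurrence with ratio -3.
By induction f(n) = f(0) · (-3)^n = - 11 \left(-3\right)^{n}.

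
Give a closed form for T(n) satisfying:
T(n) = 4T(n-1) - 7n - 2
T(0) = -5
First-order linear with linear forcing.
Homogeneous solution: T_h(n) = A·(4)^n.
Try particular T_p(n) = pn + q. Substituting:
  pn + q = 4(p(n-1) + q) - 7n - 2.
Matching the n-coefficient: p = 4p - 7 ⇒ p = \frac{7}{3}.
Matching constants: q = -4p + 4q - 2 ⇒ q = \frac{34}{9}.
General: T(n) = A·(4)^n + \frac{7 n}{3} + \frac{34}{9}.
Apply T(0) = -5: A + \frac{34}{9} = -5 ⇒ A = - \frac{79}{9}.
So T(n) = - \frac{79 \cdot 4^{n}}{9} + \frac{7 n}{3} + \frac{34}{9}.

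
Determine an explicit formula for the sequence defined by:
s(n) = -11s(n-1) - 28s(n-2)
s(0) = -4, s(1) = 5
Characteristic equation: x² + 11x + 28 = 0, which factors as (x - (-4))(x - (-7)) = 0.
Roots r₁ = -4, r₂ = -7 (distinct).
General solution: s(n) = A·(-4)^n + B·(-7)^n.
From s(0) = -4: A + B = -4.
From s(1) = 5: -4A - 7B = 5.
Solving: A = - \frac{23}{3}, B = \frac{11}{3}.
So s(n) = - \frac{23 \left(-4\right)^{n}}{3} + \frac{11 \left(-7\right)^{n}}{3}.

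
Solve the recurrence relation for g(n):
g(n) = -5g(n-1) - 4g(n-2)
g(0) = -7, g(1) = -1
Characteristic equation: x² + 5x + 4 = 0, which factors as (x - (-1))(x - (-4)) = 0.
Roots r₁ = -1, r₂ = -4 (distinct).
General solution: g(n) = A·(-1)^n + B·(-4)^n.
From g(0) = -7: A + B = -7.
From g(1) = -1: -A - 4B = -1.
Solving: A = - \frac{29}{3}, B = \frac{8}{3}.
So g(n) = - \frac{29 \left(-1\right)^{n}}{3} + \frac{8 \left(-4\right)^{n}}{3}.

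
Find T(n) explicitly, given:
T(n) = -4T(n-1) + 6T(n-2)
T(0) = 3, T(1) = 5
Characteristic equation: x² + 4x - 6 = 0.
Discriminant Δ = (-4)² + 4·(6) = 40.
Roots r₁,₂ = (-4 ± √40)/2, so r₁ = -2 + \sqrt{10}, r₂ = - \sqrt{10} - 2.
General solution: T(n) = A·r₁^n + B·r₂^n.
From the initial conditions, A + B = 3 and r₁A + r₂B = 5.
Since r₁ - r₂ = √40: A = (5 - (3)r₂)/√40 = \frac{3}{2} + \frac{11 \sqrt{10}}{20}, and B = 3 - A = \frac{3}{2} - \frac{11 \sqrt{10}}{20}.
So T(n) = \left(\frac{3}{2} + \frac{11 \sqrt{10}}{20}\right)\left(-2 + \sqrt{10}\right)^n + \left(\frac{3}{2} - \frac{11 \sqrt{10}}{20}\right)\left(- \sqrt{10} - 2\right)^n.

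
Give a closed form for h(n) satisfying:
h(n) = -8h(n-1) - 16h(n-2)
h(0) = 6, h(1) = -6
Characteristic equation: x² + 8x + 16 = 0, which is (x - (-4))².
Repeated root r = -4.
General solution: h(n) = (A + Bn)·(-4)^n.
From h(0) = 6: A = 6.
From h(1) = -6: (A + B)·(-4) = -6 ⇒ B = - \frac{9}{2}.
So h(n) = \left(6 - \frac{9 n}{2}\right) \cdot (-4)^n.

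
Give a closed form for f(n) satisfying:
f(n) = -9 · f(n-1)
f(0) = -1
Pure geometric recurrence with ratio -9.
By induction f(n) = f(0) · (-9)^n = - \left(-9\right)^{n}.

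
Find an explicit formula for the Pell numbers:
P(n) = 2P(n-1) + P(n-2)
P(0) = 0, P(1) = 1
This is the Pell sequence.
Characteristic equation: x² - 2x - 1 = 0; roots r₁ = 1 + \sqrt{2}, r₂ = 1 - \sqrt{2}.
General: P(n) = A·r₁^n + B·r₂^n. Solving with P(0)=0, P(1)=1 gives A = \frac{\sqrt{2}}{4}, B = - \frac{\sqrt{2}}{4}.
So P(n) = \frac{\sqrt{2} \left(- \left(1 - \sqrt{2}\right)^{n} + \left(1 + \sqrt{2}\right)^{n}\right)}{4}.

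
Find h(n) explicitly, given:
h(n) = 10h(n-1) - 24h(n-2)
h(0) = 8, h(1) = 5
Characteristic equation: x² - 10x + 24 = 0, which factors as (x - (4))(x - (6)) = 0.
Roots r₁ = 4, r₂ = 6 (distinct).
General solution: h(n) = A·(4)^n + B·(6)^n.
From h(0) = 8: A + B = 8.
From h(1) = 5: 4A + 6B = 5.
Solving: A = \frac{43}{2}, B = - \frac{27}{2}.
So h(n) = \frac{43 \cdot 4^{n}}{2} - \frac{27 \cdot 6^{n}}{2}.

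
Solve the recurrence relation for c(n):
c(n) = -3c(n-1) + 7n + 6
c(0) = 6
First-order linear with linear forcing.
Homogeneous solution: c_h(n) = A·(-3)^n.
Try particular c_p(n) = pn + q. Substituting:
  pn + q = -3(p(n-1) + q) + 7n + 6.
Matching the n-coefficient: p = -3p + 7 ⇒ p = \frac{7}{4}.
Matching constants: q = 3p - 3q + 6 ⇒ q = \frac{45}{16}.
General: c(n) = A·(-3)^n + \frac{7 n}{4} + \frac{45}{16}.
Apply c(0) = 6: A + \frac{45}{16} = 6 ⇒ A = \frac{51}{16}.
So c(n) = \frac{51 \left(-3\right)^{n}}{16} + \frac{7 n}{4} + \frac{45}{16}.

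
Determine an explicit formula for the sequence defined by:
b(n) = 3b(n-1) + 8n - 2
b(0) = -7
First-order linear with linear forcing.
Homogeneous solution: b_h(n) = A·(3)^n.
Try particular b_p(n) = pn + q. Substituting:
  pn + q = 3(p(n-1) + q) + 8n - 2.
Matching the n-coefficient: p = 3p + 8 ⇒ p = -4.
Matching constants: q = -3p + 3q - 2 ⇒ q = -5.
General: b(n) = A·(3)^n - 4 n - 5.
Apply b(0) = -7: A - 5 = -7 ⇒ A = -2.
So b(n) = - 2 \cdot 3^{n} - 4 n - 5.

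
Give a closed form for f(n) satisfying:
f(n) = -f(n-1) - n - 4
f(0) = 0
First-order linear with linear forcing.
Homogeneous solution: f_h(n) = A·(-1)^n.
Try particular f_p(n) = pn + q. Substituting:
  pn + q = -(p(n-1) + q) - n - 4.
Matching the n-coefficient: p = -p - 1 ⇒ p = - \frac{1}{2}.
Matching constants: q = p - q - 4 ⇒ q = - \frac{9}{4}.
General: f(n) = A·(-1)^n - \frac{n}{2} - \frac{9}{4}.
Apply f(0) = 0: A - \frac{9}{4} = 0 ⇒ A = \frac{9}{4}.
So f(n) = \frac{9 \left(-1\right)^{n}}{4} - \frac{n}{2} - \frac{9}{4}.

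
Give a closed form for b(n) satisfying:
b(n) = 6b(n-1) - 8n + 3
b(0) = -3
First-order linear with linear forcing.
Homogeneous solution: b_h(n) = A·(6)^n.
Try particular b_p(n) = pn + q. Substituting:
  pn + q = 6(p(n-1) + q) - 8n + 3.
Matching the n-coefficient: p = 6p - 8 ⇒ p = \frac{8}{5}.
Matching constants: q = -6p + 6q + 3 ⇒ q = \frac{33}{25}.
General: b(n) = A·(6)^n + \frac{8 n}{5} + \frac{33}{25}.
Apply b(0) = -3: A + \frac{33}{25} = -3 ⇒ A = - \frac{108}{25}.
So b(n) = - \frac{108 \cdot 6^{n}}{25} + \frac{8 n}{5} + \frac{33}{25}.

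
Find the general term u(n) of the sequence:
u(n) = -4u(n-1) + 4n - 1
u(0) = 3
First-order linear with linear forcing.
Homogeneous solution: u_h(n) = A·(-4)^n.
Try particular u_p(n) = pn + q. Substituting:
  pn + q = -4(p(n-1) + q) + 4n - 1.
Matching the n-coefficient: p = -4p + 4 ⇒ p = \frac{4}{5}.
Matching constants: q = 4p - 4q - 1 ⇒ q = \frac{11}{25}.
General: u(n) = A·(-4)^n + \frac{4 n}{5} + \frac{11}{25}.
Apply u(0) = 3: A + \frac{11}{25} = 3 ⇒ A = \frac{64}{25}.
So u(n) = \frac{64 \left(-4\right)^{n}}{25} + \frac{4 n}{5} + \frac{11}{25}.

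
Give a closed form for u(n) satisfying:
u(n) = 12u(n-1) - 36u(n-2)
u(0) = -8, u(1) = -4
Characteristic equation: x² - 12x + 36 = 0, which is (x - (6))².
Repeated root r = 6.
General solution: u(n) = (A + Bn)·(6)^n.
From u(0) = -8: A = -8.
From u(1) = -4: (A + B)·(6) = -4 ⇒ B = \frac{22}{3}.
So u(n) = \left(\frac{22 n}{3} - 8\right) \cdot (6)^n.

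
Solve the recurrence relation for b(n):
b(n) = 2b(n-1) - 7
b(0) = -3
First-order linear non-homogeneous.
Homogeneous solution: b_h(n) = A·(2)^n.
Try constant particular solution b_p = K: K = 2K - 7 ⇒ K = 7.
General: b(n) = A·(2)^n + 7.
Apply b(0) = -3: A + 7 = -3 ⇒ A = -10.
So b(n) = 7 - 10 \cdot 2^{n}.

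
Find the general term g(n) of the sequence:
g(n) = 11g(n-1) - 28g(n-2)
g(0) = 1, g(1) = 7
Characteristic equation: x² - 11x + 28 = 0, which factors as (x - (7))(x - (4)) = 0.
Roots r₁ = 7, r₂ = 4 (distinct).
General solution: g(n) = A·(7)^n + B·(4)^n.
From g(0) = 1: A + B = 1.
From g(1) = 7: 7A + 4B = 7.
Solving: A = 1, B = 0.
So g(n) = 7^{n}.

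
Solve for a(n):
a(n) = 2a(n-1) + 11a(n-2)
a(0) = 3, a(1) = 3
Characteristic equation: x² - 2x - 11 = 0.
Discriminant Δ = (2)² + 4·(11) = 48.
Roots r₁,₂ = (2 ± √48)/2, so r₁ = 1 + 2 \sqrt{3}, r₂ = 1 - 2 \sqrt{3}.
General solution: a(n) = A·r₁^n + B·r₂^n.
From the initial conditions, A + B = 3 and r₁A + r₂B = 3.
Since r₁ - r₂ = √48: A = (3 - (3)r₂)/√48 = \frac{3}{2}, and B = 3 - A = \frac{3}{2}.
So a(n) = \left(\frac{3}{2}\right)\left(1 + 2 \sqrt{3}\right)^n + \left(\frac{3}{2}\right)\left(1 - 2 \sqrt{3}\right)^n.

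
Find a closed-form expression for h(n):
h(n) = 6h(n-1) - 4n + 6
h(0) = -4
First-order linear with linear forcing.
Homogeneous solution: h_h(n) = A·(6)^n.
Try particular h_p(n) = pn + q. Substituting:
  pn + q = 6(p(n-1) + q) - 4n + 6.
Matching the n-coefficient: p = 6p - 4 ⇒ p = \frac{4}{5}.
Matching constants: q = -6p + 6q + 6 ⇒ q = - \frac{6}{25}.
General: h(n) = A·(6)^n + \frac{4 n}{5} - \frac{6}{25}.
Apply h(0) = -4: A - \frac{6}{25} = -4 ⇒ A = - \frac{94}{25}.
So h(n) = - \frac{94 \cdot 6^{n}}{25} + \frac{4 n}{5} - \frac{6}{25}.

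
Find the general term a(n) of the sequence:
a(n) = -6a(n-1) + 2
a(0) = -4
First-order linear non-homogeneous.
Homogeneous solution: a_h(n) = A·(-6)^n.
Try constant particular solution a_p = K: K = -6K + 2 ⇒ K = \frac{2}{7}.
General: a(n) = A·(-6)^n + \frac{2}{7}.
Apply a(0) = -4: A + \frac{2}{7} = -4 ⇒ A = - \frac{30}{7}.
So a(n) = \frac{2}{7} - \frac{30 \left(-6\right)^{n}}{7}.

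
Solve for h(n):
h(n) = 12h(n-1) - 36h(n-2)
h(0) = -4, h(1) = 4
Characteristic equation: x² - 12x + 36 = 0, which is (x - (6))².
Repeated root r = 6.
General solution: h(n) = (A + Bn)·(6)^n.
From h(0) = -4: A = -4.
From h(1) = 4: (A + B)·(6) = 4 ⇒ B = \frac{14}{3}.
So h(n) = \left(\frac{14 n}{3} - 4\right) \cdot (6)^n.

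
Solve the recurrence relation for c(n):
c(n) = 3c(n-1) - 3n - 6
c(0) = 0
First-order linear with linear forcing.
Homogeneous solution: c_h(n) = A·(3)^n.
Try particular c_p(n) = pn + q. Substituting:
  pn + q = 3(p(n-1) + q) - 3n - 6.
Matching the n-coefficient: p = 3p - 3 ⇒ p = \frac{3}{2}.
Matching constants: q = -3p + 3q - 6 ⇒ q = \frac{21}{4}.
General: c(n) = A·(3)^n + \frac{3 n}{2} + \frac{21}{4}.
Apply c(0) = 0: A + \frac{21}{4} = 0 ⇒ A = - \frac{21}{4}.
So c(n) = - \frac{21 \cdot 3^{n}}{4} + \frac{3 n}{2} + \frac{21}{4}.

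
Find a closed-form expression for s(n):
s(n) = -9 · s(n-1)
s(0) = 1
Pure geometric recurrence with ratio -9.
By induction s(n) = s(0) · (-9)^n = \left(-9\right)^{n}.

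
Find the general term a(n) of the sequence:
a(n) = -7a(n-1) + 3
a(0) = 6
First-order linear non-homogeneous.
Homogeneous solution: a_h(n) = A·(-7)^n.
Try constant particular solution a_p = K: K = -7K + 3 ⇒ K = \frac{3}{8}.
General: a(n) = A·(-7)^n + \frac{3}{8}.
Apply a(0) = 6: A + \frac{3}{8} = 6 ⇒ A = \frac{45}{8}.
So a(n) = \frac{45 \left(-7\right)^{n}}{8} + \frac{3}{8}.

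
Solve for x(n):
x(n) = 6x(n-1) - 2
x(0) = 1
First-order linear non-homogeneous.
Homogeneous solution: x_h(n) = A·(6)^n.
Try constant particular solution x_p = K: K = 6K - 2 ⇒ K = \frac{2}{5}.
General: x(n) = A·(6)^n + \frac{2}{5}.
Apply x(0) = 1: A + \frac{2}{5} = 1 ⇒ A = \frac{3}{5}.
So x(n) = \frac{3 \cdot 6^{n}}{5} + \frac{2}{5}.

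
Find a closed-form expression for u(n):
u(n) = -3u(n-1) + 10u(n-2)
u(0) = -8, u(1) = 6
Characteristic equation: x² + 3x - 10 = 0, which factors as (x - (2))(x - (-5)) = 0.
Roots r₁ = 2, r₂ = -5 (distinct).
General solution: u(n) = A·(2)^n + B·(-5)^n.
From u(0) = -8: A + B = -8.
From u(1) = 6: 2A - 5B = 6.
Solving: A = - \frac{34}{7}, B = - \frac{22}{7}.
So u(n) = - \frac{22 \left(-5\right)^{n}}{7} - \frac{34 \cdot 2^{n}}{7}.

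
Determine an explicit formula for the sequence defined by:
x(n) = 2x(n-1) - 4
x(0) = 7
First-order linear non-homogeneous.
Homogeneous solution: x_h(n) = A·(2)^n.
Try constant particular solution x_p = K: K = 2K - 4 ⇒ K = 4.
General: x(n) = A·(2)^n + 4.
Apply x(0) = 7: A + 4 = 7 ⇒ A = 3.
So x(n) = 3 \cdot 2^{n} + 4.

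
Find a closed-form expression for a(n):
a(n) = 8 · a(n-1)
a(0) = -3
Pure geometric recurrence with ratio 8.
By induction a(n) = a(0) · (8)^n = - 3 \cdot 8^{n}.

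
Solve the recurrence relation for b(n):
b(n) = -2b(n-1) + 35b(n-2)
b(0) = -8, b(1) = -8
Characteristic equation: x² + 2x - 35 = 0, which factors as (x - (-7))(x - (5)) = 0.
Roots r₁ = -7, r₂ = 5 (distinct).
General solution: b(n) = A·(-7)^n + B·(5)^n.
From b(0) = -8: A + B = -8.
From b(1) = -8: -7A + 5B = -8.
Solving: A = - \frac{8}{3}, B = - \frac{16}{3}.
So b(n) = - \frac{8 \left(-7\right)^{n}}{3} - \frac{16 \cdot 5^{n}}{3}.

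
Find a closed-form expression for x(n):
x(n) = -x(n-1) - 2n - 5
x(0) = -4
First-order linear with linear forcing.
Homogeneous solution: x_h(n) = A·(-1)^n.
Try particular x_p(n) = pn + q. Substituting:
  pn + q = -(p(n-1) + q) - 2n - 5.
Matching the n-coefficient: p = -p - 2 ⇒ p = -1.
Matching constants: q = p - q - 5 ⇒ q = -3.
General: x(n) = A·(-1)^n - n - 3.
Apply x(0) = -4: A - 3 = -4 ⇒ A = -1.
So x(n) = - \left(-1\right)^{n} - n - 3.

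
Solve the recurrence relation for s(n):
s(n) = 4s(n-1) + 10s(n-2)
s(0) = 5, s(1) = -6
Characteristic equation: x² - 4x - 10 = 0.
Discriminant Δ = (4)² + 4·(10) = 56.
Roots r₁,₂ = (4 ± √56)/2, so r₁ = 2 + \sqrt{14}, r₂ = 2 - \sqrt{14}.
General solution: s(n) = A·r₁^n + B·r₂^n.
From the initial conditions, A + B = 5 and r₁A + r₂B = -6.
Since r₁ - r₂ = √56: A = (-6 - (5)r₂)/√56 = \frac{5}{2} - \frac{4 \sqrt{14}}{7}, and B = 5 - A = \frac{4 \sqrt{14}}{7} + \frac{5}{2}.
So s(n) = \left(\frac{5}{2} - \frac{4 \sqrt{14}}{7}\right)\left(2 + \sqrt{14}\right)^n + \left(\frac{4 \sqrt{14}}{7} + \frac{5}{2}\right)\left(2 - \sqrt{14}\right)^n.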